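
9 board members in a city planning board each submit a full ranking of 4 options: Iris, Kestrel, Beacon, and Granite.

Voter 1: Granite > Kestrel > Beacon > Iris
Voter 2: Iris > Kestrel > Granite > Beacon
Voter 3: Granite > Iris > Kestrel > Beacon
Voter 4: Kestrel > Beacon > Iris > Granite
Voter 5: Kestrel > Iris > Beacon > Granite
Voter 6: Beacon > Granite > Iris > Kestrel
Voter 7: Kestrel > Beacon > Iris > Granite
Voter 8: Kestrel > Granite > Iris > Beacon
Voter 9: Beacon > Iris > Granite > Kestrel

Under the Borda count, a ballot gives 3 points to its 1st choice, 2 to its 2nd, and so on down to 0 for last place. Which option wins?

Borda scores:
  Iris: 0 + 3 + 2 + 1 + 2 + 1 + 1 + 1 + 2 = 13
  Kestrel: 2 + 2 + 1 + 3 + 3 + 0 + 3 + 3 + 0 = 17
  Beacon: 1 + 0 + 0 + 2 + 1 + 3 + 2 + 0 + 3 = 12
  Granite: 3 + 1 + 3 + 0 + 0 + 2 + 0 + 2 + 1 = 12
Kestrel has the highest total.

Kestrel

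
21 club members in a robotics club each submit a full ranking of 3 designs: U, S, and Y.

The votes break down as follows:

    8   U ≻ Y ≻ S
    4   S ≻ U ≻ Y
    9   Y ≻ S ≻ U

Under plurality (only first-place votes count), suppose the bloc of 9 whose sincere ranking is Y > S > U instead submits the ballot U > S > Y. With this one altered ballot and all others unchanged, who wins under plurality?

First-place totals with the altered ballot: U 17, S 4, Y 0.
The switch changes the winner from Y to U.

U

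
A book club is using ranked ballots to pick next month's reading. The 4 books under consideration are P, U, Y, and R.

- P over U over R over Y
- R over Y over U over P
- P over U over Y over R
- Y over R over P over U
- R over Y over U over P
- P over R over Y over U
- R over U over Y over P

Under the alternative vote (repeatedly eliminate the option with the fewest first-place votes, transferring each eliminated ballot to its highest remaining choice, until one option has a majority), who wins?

R

Round 1: P 3, R 3, Y 1, U 0. U has the fewest and is eliminated.
Round 2: P 3, R 3, Y 1. Y has the fewest and is eliminated.
Round 3: R 4, P 3. R has a majority.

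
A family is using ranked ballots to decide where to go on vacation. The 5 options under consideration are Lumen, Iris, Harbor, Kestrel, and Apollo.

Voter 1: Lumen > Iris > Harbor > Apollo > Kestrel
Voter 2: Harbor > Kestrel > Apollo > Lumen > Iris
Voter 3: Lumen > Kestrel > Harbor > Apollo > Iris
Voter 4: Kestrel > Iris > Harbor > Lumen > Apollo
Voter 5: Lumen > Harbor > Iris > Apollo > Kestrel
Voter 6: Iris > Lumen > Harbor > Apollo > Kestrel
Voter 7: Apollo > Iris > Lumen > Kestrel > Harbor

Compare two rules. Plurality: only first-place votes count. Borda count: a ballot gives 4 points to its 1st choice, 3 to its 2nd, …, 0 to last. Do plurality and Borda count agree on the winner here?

Plurality first-place counts: Lumen 3, Iris 1, Harbor 1, Kestrel 1, Apollo 1 → Lumen.
Borda totals: Lumen 19, Iris 15, Harbor 15, Kestrel 11, Apollo 10 → Lumen.
The two rules agree on Lumen.

Yes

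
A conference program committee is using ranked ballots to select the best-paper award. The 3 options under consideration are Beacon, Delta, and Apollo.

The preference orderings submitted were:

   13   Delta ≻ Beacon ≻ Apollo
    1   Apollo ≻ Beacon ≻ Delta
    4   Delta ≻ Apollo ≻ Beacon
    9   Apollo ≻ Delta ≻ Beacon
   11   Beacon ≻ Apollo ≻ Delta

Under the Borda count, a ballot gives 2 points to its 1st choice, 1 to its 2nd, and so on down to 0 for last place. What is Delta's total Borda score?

43

Borda scores:
  Beacon: 13·1 + 1 + 4·0 + 9·0 + 11·2 = 36
  Delta: 13·2 + 0 + 4·2 + 9·1 + 11·0 = 43
  Apollo: 13·0 + 2 + 4·1 + 9·2 + 11·1 = 35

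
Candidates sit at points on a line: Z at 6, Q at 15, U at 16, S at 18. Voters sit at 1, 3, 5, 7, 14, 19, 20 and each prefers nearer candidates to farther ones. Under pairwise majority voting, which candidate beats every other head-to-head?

With single-peaked preferences on a line, the Condorcet winner is the candidate closest to the median voter.
The median voter (position 7) is closest to Z at 6.
Check: Z vs S — voters closer to Z: 4 of 7.

Z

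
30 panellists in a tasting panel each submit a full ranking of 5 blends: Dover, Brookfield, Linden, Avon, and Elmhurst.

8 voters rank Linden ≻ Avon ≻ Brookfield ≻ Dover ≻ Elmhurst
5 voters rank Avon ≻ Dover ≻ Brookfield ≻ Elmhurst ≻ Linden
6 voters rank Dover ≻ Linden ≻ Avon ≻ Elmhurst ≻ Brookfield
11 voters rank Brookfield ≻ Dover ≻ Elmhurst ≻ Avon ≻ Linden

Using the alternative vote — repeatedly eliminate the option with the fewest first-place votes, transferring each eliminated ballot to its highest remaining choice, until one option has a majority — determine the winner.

Brookfield

Round 1: Brookfield 11, Linden 8, Dover 6, Avon 5, Elmhurst 0. Elmhurst has the fewest and is eliminated.
Round 2: Brookfield 11, Linden 8, Dover 6, Avon 5. Avon has the fewest and is eliminated.
Round 3: Dover 11, Brookfield 11, Linden 8. Linden has the fewest and is eliminated.
Round 4: Brookfield 19, Dover 11. Brookfield has a majority.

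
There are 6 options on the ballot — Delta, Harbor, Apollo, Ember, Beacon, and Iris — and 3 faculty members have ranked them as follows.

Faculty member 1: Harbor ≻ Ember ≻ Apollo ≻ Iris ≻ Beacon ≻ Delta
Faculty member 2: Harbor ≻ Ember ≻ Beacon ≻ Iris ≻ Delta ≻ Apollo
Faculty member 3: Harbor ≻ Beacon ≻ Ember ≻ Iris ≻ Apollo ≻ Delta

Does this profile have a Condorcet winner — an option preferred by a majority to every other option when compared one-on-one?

Head-to-head results (3 voters total):
Delta vs Harbor: Harbor wins 3–0.
Delta vs Apollo: Apollo wins 2–1.
Delta vs Ember: Ember wins 3–0.
Delta vs Beacon: Beacon wins 3–0.
Delta vs Iris: Iris wins 3–0.
Harbor vs Apollo: Harbor wins 3–0.
Harbor vs Ember: Harbor wins 3–0.
Harbor vs Beacon: Harbor wins 3–0.
Harbor vs Iris: Harbor wins 3–0.
Apollo vs Ember: Ember wins 3–0.
Apollo vs Beacon: Beacon wins 2–1.
Apollo vs Iris: Iris wins 2–1.
Ember vs Beacon: Ember wins 2–1.
Ember vs Iris: Ember wins 3–0.
Beacon vs Iris: Beacon wins 2–1.
Harbor beats each rival — Delta (3–0), Apollo (3–0), Ember (3–0), Beacon (3–0), Iris (3–0) — so Harbor is the Condorcet winner.

Yes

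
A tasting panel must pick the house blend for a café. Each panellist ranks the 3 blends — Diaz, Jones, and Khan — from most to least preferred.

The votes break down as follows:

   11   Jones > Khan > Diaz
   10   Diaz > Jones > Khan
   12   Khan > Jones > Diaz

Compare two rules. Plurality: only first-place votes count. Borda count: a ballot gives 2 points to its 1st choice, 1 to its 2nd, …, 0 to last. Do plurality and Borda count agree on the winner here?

No

Plurality first-place counts: Diaz 10, Jones 11, Khan 12 → Khan.
Borda totals: Diaz 20, Jones 44, Khan 35 → Jones.
The two rules disagree: plurality picks Khan, Borda picks Jones.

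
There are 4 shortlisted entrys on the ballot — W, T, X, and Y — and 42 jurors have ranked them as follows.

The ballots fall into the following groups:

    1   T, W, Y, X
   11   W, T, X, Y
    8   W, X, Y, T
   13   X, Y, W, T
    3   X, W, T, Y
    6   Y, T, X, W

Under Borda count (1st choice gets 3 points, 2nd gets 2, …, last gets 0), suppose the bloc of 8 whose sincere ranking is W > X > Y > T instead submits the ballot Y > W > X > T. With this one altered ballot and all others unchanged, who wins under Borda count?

Borda totals with the altered ballot: W 70, T 40, X 73, Y 69.
The winner is unchanged: still X.

X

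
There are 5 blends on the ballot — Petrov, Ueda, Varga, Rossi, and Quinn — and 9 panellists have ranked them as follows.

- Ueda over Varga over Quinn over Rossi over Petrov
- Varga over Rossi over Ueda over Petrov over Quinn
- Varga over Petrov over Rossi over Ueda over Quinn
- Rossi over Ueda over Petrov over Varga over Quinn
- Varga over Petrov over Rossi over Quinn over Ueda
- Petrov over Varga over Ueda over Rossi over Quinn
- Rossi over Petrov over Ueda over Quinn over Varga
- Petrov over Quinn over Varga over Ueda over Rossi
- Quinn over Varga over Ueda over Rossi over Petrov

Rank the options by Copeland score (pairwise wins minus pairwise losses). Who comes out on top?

Pairwise results:
  Petrov vs Ueda: Petrov wins 5–4.
  Petrov vs Varga: Varga wins 5–4.
  Petrov vs Rossi: Rossi wins 5–4.
  Petrov vs Quinn: Petrov wins 7–2.
  Ueda vs Varga: Varga wins 6–3.
  Ueda vs Rossi: Rossi wins 5–4.
  Ueda vs Quinn: Ueda wins 6–3.
  Varga vs Rossi: Varga wins 7–2.
  Varga vs Quinn: Varga wins 6–3.
  Rossi vs Quinn: Rossi wins 6–3.
Copeland scores (wins − losses):
  Petrov: 2 − 2 = 0
  Ueda: 1 − 3 = -2
  Varga: 4 − 0 = 4
  Rossi: 3 − 1 = 2
  Quinn: 0 − 4 = -4
Varga has the best Copeland score.

Varga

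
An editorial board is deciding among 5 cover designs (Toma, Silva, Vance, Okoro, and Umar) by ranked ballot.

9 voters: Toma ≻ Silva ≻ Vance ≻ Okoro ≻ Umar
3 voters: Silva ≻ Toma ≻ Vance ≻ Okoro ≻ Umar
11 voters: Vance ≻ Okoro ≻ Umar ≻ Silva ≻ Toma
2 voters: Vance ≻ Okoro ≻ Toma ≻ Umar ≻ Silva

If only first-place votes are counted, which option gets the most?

First-place vote totals:
  Toma: 9
  Silva: 3
  Vance: 13
  Okoro: 0
  Umar: 0
Vance has the most first-place votes.

Vance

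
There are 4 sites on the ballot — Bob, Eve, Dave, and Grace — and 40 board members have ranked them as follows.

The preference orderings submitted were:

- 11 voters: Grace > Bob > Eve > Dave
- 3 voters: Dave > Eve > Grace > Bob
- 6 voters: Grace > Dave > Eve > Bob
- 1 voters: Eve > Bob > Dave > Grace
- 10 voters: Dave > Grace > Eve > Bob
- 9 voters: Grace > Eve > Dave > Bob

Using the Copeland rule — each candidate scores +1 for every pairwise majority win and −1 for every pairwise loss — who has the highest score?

Pairwise results:
  Bob vs Eve: Eve wins 29–11.
  Bob vs Dave: Dave wins 28–12.
  Bob vs Grace: Grace wins 39–1.
  Eve vs Dave: Eve wins 21–19.
  Eve vs Grace: Grace wins 36–4.
  Dave vs Grace: Grace wins 26–14.
Copeland scores (wins − losses):
  Bob: 0 − 3 = -3
  Eve: 2 − 1 = 1
  Dave: 1 − 2 = -1
  Grace: 3 − 0 = 3
Grace has the best Copeland score.

Grace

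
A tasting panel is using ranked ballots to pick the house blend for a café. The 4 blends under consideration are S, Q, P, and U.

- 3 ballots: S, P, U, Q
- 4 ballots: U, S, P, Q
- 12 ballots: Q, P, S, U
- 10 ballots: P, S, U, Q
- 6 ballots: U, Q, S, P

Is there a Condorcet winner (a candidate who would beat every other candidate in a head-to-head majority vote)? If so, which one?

There is no Condorcet winner

Head-to-head results (35 voters total):
S vs Q: Q wins 18–17.
S vs P: P wins 22–13.
S vs U: S wins 25–10.
Q vs P: Q wins 18–17.
Q vs U: U wins 23–12.
P vs U: P wins 25–10.
No candidate beats all others: S beats U beats Q beats S, a majority cycle.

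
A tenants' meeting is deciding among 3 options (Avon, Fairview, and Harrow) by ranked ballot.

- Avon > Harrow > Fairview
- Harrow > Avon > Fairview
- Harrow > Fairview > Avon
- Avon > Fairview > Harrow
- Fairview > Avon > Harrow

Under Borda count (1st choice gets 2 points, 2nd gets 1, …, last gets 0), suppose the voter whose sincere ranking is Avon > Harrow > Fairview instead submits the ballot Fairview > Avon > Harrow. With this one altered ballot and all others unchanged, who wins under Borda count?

Borda totals with the altered ballot: Avon 5, Fairview 6, Harrow 4.
The switch changes the winner from Avon to Fairview.

Fairview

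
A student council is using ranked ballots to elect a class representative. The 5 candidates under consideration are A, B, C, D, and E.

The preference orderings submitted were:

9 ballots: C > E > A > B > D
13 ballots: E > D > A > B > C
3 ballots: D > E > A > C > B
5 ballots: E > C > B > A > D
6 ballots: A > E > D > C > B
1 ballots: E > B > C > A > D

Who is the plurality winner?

E

First-place vote totals:
  A: 6
  B: 0
  C: 9
  D: 3
  E: 19
E has the most first-place votes.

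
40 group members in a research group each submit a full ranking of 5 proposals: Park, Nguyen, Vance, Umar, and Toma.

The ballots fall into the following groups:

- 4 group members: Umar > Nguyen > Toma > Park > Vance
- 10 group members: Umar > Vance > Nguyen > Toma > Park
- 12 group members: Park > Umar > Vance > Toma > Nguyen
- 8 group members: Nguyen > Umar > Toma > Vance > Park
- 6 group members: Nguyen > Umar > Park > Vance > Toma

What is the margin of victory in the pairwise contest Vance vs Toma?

Ballots ranking Vance above Toma: 10+12+6 = 28.
Ballots ranking Toma above Vance: 4+8 = 12.
Vance wins 28–12, a margin of 16.

16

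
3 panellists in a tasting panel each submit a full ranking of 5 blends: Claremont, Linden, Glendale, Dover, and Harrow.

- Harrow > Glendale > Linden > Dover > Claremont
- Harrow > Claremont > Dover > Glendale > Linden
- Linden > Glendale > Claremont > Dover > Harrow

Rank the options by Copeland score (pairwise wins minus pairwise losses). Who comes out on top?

Harrow

Pairwise results:
  Claremont vs Linden: Linden wins 2–1.
  Claremont vs Glendale: Glendale wins 2–1.
  Claremont vs Dover: Claremont wins 2–1.
  Claremont vs Harrow: Harrow wins 2–1.
  Linden vs Glendale: Glendale wins 2–1.
  Linden vs Dover: Linden wins 2–1.
  Linden vs Harrow: Harrow wins 2–1.
  Glendale vs Dover: Glendale wins 2–1.
  Glendale vs Harrow: Harrow wins 2–1.
  Dover vs Harrow: Harrow wins 2–1.
Copeland scores (wins − losses):
  Claremont: 1 − 3 = -2
  Linden: 2 − 2 = 0
  Glendale: 3 − 1 = 2
  Dover: 0 − 4 = -4
  Harrow: 4 − 0 = 4
Harrow has the best Copeland score.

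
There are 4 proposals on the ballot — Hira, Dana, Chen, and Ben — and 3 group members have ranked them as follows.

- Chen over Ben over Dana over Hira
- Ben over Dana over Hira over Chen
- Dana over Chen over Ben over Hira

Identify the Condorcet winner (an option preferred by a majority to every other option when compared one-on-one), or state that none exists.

Head-to-head results (3 voters total):
Hira vs Dana: Dana wins 3–0.
Hira vs Chen: Chen wins 2–1.
Hira vs Ben: Ben wins 3–0.
Dana vs Chen: Dana wins 2–1.
Dana vs Ben: Ben wins 2–1.
Chen vs Ben: Chen wins 2–1.
No candidate beats all others: Dana beats Chen beats Ben beats Dana, a majority cycle.

None — there is no Condorcet winner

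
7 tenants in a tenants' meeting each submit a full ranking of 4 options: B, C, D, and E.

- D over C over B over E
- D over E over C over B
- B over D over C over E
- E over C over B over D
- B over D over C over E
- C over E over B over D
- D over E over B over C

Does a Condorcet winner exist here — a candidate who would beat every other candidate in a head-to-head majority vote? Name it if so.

Head-to-head results (7 voters total):
B vs C: C wins 4–3.
B vs D: B wins 4–3.
B vs E: E wins 4–3.
C vs D: D wins 5–2.
C vs E: C wins 4–3.
D vs E: D wins 5–2.
No candidate beats all others: B beats D beats C beats B, a majority cycle.

None — there is no Condorcet winner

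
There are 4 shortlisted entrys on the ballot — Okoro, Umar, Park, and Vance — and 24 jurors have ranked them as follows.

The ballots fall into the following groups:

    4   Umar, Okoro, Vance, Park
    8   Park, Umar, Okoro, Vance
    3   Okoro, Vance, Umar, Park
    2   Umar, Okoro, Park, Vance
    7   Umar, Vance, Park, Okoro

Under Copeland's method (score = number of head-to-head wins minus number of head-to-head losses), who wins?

Pairwise results:
  Okoro vs Umar: Umar wins 21–3.
  Okoro vs Park: Park wins 15–9.
  Okoro vs Vance: Okoro wins 17–7.
  Umar vs Park: Umar wins 16–8.
  Umar vs Vance: Umar wins 21–3.
  Park vs Vance: Vance wins 14–10.
Copeland scores (wins − losses):
  Okoro: 1 − 2 = -1
  Umar: 3 − 0 = 3
  Park: 1 − 2 = -1
  Vance: 1 − 2 = -1
Umar has the best Copeland score.

Umar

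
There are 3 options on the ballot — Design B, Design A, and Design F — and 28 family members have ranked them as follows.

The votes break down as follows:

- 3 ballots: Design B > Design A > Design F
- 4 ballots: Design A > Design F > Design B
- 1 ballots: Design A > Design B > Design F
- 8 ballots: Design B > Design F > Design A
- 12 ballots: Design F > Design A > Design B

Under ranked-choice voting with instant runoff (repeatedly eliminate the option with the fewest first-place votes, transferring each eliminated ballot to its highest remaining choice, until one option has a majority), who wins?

Round 1: Design F 12, Design B 11, Design A 5. Design A has the fewest and is eliminated.
Round 2: Design F 16, Design B 12. Design F has a majority.

Design F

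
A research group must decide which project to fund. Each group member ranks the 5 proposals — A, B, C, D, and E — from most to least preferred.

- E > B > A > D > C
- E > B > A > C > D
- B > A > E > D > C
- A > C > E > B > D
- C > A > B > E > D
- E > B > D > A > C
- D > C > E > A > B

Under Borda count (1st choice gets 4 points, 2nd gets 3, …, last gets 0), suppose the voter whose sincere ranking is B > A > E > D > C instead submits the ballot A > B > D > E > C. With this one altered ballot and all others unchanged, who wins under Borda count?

Borda totals with the altered ballot: A 17, B 15, C 11, D 9, E 18.
The winner is unchanged: still E.

E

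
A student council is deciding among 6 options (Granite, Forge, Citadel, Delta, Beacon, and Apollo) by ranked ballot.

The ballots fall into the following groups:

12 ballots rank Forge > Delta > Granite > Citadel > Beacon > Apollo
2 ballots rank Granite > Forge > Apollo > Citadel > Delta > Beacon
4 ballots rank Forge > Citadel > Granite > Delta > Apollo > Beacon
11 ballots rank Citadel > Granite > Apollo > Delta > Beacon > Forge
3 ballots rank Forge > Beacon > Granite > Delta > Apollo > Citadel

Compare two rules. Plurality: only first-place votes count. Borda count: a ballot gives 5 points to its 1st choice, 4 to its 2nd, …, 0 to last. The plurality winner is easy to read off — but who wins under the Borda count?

Granite

Plurality first-place counts: Granite 2, Forge 19, Citadel 11, Delta 0, Beacon 0, Apollo 0 → Forge.
Borda totals: Granite 111, Forge 103, Citadel 99, Delta 86, Beacon 35, Apollo 46 → Granite.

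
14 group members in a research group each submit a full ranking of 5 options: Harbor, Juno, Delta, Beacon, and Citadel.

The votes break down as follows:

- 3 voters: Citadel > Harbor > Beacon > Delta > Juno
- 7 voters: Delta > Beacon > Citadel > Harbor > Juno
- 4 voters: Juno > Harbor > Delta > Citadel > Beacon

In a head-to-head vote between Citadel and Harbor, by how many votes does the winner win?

6

Ballots ranking Citadel above Harbor: 3+7 = 10.
Ballots ranking Harbor above Citadel: 4.
Citadel wins 10–4, a margin of 6.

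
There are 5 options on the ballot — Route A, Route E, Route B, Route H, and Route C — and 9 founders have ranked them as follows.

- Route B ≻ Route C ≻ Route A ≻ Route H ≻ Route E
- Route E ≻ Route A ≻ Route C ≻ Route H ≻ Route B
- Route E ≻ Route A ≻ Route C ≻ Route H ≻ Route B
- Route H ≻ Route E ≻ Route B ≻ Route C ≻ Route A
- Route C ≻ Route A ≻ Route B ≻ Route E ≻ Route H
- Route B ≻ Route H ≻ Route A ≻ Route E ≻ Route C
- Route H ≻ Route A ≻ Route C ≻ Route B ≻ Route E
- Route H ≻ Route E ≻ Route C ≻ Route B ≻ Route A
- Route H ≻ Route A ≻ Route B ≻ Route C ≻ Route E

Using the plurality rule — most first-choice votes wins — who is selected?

Route H

First-place vote totals:
  Route A: 0
  Route E: 2
  Route B: 2
  Route H: 4
  Route C: 1
Route H has the most first-place votes.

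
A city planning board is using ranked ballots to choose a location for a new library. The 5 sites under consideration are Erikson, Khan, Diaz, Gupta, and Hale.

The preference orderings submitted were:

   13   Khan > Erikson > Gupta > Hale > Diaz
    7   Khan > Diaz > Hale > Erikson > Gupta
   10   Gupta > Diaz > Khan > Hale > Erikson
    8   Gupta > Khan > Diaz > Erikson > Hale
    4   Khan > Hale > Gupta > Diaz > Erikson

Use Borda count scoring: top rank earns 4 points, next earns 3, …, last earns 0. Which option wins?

Borda scores:
  Erikson: 13·3 + 7·1 + 10·0 + 8·1 + 4·0 = 54
  Khan: 13·4 + 7·4 + 10·2 + 8·3 + 4·4 = 140
  Diaz: 13·0 + 7·3 + 10·3 + 8·2 + 4·1 = 71
  Gupta: 13·2 + 7·0 + 10·4 + 8·4 + 4·2 = 106
  Hale: 13·1 + 7·2 + 10·1 + 8·0 + 4·3 = 49
Khan has the highest total.

Khan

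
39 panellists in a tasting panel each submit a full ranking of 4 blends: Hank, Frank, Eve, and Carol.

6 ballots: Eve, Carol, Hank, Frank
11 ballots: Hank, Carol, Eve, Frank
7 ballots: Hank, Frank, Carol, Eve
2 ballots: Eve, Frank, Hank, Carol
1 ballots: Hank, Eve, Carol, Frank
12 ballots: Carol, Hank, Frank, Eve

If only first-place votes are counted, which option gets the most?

Hank

First-place vote totals:
  Hank: 19
  Frank: 0
  Eve: 8
  Carol: 12
Hank has the most first-place votes.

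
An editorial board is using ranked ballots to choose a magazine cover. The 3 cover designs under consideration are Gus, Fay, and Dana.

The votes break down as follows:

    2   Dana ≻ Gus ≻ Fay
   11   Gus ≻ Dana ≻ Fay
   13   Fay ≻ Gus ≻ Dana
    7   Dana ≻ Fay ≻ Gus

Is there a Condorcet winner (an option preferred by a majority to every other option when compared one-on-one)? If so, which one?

Head-to-head results (33 voters total):
Gus vs Fay: Fay wins 20–13.
Gus vs Dana: Gus wins 24–9.
Fay vs Dana: Dana wins 20–13.
No candidate beats all others: Gus beats Dana beats Fay beats Gus, a majority cycle.

No Condorcet winner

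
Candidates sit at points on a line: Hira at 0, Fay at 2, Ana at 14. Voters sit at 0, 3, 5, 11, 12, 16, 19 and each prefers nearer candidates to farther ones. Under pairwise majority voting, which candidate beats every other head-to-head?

Ana

With single-peaked preferences on a line, the Condorcet winner is the candidate closest to the median voter.
The median voter (position 11) is closest to Ana at 14.
Check: Ana vs Hira — voters closer to Ana: 4 of 7.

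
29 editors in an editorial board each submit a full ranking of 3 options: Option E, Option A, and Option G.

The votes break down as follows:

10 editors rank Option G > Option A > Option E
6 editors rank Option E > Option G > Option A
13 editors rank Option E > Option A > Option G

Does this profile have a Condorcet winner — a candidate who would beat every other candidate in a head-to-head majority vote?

Head-to-head results (29 voters total):
Option E vs Option A: Option E wins 19–10.
Option E vs Option G: Option E wins 19–10.
Option A vs Option G: Option G wins 16–13.
Option E beats each rival — Option A (19–10), Option G (19–10) — so Option E is the Condorcet winner.

Yes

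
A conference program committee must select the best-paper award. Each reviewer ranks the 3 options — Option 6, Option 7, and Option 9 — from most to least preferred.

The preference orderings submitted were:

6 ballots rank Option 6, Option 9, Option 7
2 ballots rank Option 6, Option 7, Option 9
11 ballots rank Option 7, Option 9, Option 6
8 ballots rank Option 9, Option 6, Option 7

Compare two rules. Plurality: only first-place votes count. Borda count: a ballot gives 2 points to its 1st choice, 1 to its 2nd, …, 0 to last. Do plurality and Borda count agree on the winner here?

Plurality first-place counts: Option 6 8, Option 7 11, Option 9 8 → Option 7.
Borda totals: Option 6 24, Option 7 24, Option 9 33 → Option 9.
The two rules disagree: plurality picks Option 7, Borda picks Option 9.

No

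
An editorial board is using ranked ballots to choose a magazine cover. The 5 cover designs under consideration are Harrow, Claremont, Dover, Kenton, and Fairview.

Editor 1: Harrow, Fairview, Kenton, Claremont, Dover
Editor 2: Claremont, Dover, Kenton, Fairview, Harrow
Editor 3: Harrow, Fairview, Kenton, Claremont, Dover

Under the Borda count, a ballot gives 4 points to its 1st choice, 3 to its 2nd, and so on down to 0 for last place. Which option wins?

Harrow

Borda scores:
  Harrow: 4 + 0 + 4 = 8
  Claremont: 1 + 4 + 1 = 6
  Dover: 0 + 3 + 0 = 3
  Kenton: 2 + 2 + 2 = 6
  Fairview: 3 + 1 + 3 = 7
Harrow has the highest total.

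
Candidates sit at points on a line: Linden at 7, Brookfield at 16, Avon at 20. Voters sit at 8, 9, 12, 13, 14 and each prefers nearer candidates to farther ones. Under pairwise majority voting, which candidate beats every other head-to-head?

With single-peaked preferences on a line, the Condorcet winner is the candidate closest to the median voter.
The median voter (position 12) is closest to Brookfield at 16.
Check: Brookfield vs Linden — voters closer to Brookfield: 3 of 5.

Brookfield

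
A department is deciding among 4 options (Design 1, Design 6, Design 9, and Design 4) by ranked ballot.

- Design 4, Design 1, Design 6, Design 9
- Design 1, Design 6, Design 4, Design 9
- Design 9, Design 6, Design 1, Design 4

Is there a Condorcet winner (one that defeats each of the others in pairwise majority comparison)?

Yes

Head-to-head results (3 voters total):
Design 1 vs Design 6: Design 1 wins 2–1.
Design 1 vs Design 9: Design 1 wins 2–1.
Design 1 vs Design 4: Design 1 wins 2–1.
Design 6 vs Design 9: Design 6 wins 2–1.
Design 6 vs Design 4: Design 6 wins 2–1.
Design 9 vs Design 4: Design 4 wins 2–1.
Design 1 beats each rival — Design 6 (2–1), Design 9 (2–1), Design 4 (2–1) — so Design 1 is the Condorcet winner.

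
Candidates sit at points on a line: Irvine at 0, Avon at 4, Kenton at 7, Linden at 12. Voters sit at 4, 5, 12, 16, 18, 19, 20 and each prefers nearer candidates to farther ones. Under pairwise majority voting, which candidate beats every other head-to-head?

With single-peaked preferences on a line, the Condorcet winner is the candidate closest to the median voter.
The median voter (position 16) is closest to Linden at 12.
Check: Linden vs Kenton — voters closer to Linden: 5 of 7.

Linden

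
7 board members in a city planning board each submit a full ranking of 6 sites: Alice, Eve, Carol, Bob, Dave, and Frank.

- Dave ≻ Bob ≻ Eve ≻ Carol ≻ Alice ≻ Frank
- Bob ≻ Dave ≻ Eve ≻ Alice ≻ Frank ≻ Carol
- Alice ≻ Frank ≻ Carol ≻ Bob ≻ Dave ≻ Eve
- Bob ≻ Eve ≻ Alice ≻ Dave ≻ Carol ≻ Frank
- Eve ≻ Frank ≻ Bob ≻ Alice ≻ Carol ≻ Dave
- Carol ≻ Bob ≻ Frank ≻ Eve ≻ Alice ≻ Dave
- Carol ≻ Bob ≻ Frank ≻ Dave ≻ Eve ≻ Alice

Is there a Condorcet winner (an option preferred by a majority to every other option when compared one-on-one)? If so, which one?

Head-to-head results (7 voters total):
Alice vs Eve: Eve wins 6–1.
Alice vs Carol: Alice wins 4–3.
Alice vs Bob: Bob wins 6–1.
Alice vs Dave: Alice wins 4–3.
Alice vs Frank: Alice wins 4–3.
Eve vs Carol: Eve wins 4–3.
Eve vs Bob: Bob wins 6–1.
Eve vs Dave: Dave wins 4–3.
Eve vs Frank: Eve wins 4–3.
Carol vs Bob: Bob wins 4–3.
Carol vs Dave: Carol wins 4–3.
Carol vs Frank: Carol wins 4–3.
Bob vs Dave: Bob wins 6–1.
Bob vs Frank: Bob wins 5–2.
Dave vs Frank: Frank wins 4–3.
Bob beats each rival — Alice (6–1), Eve (6–1), Carol (4–3), Dave (6–1), Frank (5–2) — so Bob is the Condorcet winner.

Bob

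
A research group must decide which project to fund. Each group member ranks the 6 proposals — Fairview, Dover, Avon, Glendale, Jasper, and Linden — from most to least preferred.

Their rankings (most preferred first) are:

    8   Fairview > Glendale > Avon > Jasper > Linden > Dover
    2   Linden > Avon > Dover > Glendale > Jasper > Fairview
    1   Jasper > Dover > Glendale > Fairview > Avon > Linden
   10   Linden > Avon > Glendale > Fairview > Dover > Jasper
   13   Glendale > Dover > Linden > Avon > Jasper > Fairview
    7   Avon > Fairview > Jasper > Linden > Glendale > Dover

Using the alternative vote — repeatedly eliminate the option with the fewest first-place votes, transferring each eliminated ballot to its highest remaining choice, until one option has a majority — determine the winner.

Round 1: Glendale 13, Linden 12, Fairview 8, Avon 7, Jasper 1, Dover 0. Dover has the fewest and is eliminated.
Round 2: Glendale 13, Linden 12, Fairview 8, Avon 7, Jasper 1. Jasper has the fewest and is eliminated.
Round 3: Glendale 14, Linden 12, Fairview 8, Avon 7. Avon has the fewest and is eliminated.
Round 4: Fairview 15, Glendale 14, Linden 12. Linden has the fewest and is eliminated.
Round 5: Glendale 26, Fairview 15. Glendale has a majority.

Glendale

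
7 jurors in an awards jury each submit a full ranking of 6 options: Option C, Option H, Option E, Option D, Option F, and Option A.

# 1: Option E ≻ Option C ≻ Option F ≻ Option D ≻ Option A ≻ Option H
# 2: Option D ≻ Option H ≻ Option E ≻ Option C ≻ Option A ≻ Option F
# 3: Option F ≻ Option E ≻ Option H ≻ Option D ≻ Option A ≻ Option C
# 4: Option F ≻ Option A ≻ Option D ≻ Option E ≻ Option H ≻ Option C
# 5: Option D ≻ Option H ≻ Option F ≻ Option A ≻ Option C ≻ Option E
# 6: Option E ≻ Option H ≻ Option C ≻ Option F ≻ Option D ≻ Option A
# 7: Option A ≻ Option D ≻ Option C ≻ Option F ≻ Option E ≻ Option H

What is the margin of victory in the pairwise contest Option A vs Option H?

Ballots ranking Option A above Option H: 3.
Ballots ranking Option H above Option A: 4.
Option H wins 4–3, a margin of 1.

1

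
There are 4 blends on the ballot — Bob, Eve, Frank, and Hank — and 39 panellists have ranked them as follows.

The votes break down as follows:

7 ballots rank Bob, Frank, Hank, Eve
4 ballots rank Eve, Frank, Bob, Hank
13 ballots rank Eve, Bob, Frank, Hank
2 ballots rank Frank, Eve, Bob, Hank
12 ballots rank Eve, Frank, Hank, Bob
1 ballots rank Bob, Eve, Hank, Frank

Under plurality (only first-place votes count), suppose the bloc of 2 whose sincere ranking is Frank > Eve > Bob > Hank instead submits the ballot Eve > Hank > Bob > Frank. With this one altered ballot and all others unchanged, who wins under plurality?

Eve

First-place totals with the altered ballot: Bob 8, Eve 31, Frank 0, Hank 0.
The winner is unchanged: still Eve.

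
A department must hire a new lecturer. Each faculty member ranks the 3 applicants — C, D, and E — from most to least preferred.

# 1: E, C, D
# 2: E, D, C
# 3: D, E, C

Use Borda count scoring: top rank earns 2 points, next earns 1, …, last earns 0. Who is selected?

E

Borda scores:
  C: 1 + 0 + 0 = 1
  D: 0 + 1 + 2 = 3
  E: 2 + 2 + 1 = 5
E has the highest total.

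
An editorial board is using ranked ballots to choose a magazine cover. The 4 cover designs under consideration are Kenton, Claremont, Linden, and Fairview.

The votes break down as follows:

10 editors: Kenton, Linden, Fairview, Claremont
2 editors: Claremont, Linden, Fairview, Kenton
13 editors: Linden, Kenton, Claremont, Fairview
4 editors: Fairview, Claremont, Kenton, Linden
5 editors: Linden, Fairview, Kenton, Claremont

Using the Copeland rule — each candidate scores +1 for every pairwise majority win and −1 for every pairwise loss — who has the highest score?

Linden

Pairwise results:
  Kenton vs Claremont: Kenton wins 28–6.
  Kenton vs Linden: Linden wins 20–14.
  Kenton vs Fairview: Kenton wins 23–11.
  Claremont vs Linden: Linden wins 28–6.
  Claremont vs Fairview: Fairview wins 19–15.
  Linden vs Fairview: Linden wins 30–4.
Copeland scores (wins − losses):
  Kenton: 2 − 1 = 1
  Claremont: 0 − 3 = -3
  Linden: 3 − 0 = 3
  Fairview: 1 − 2 = -1
Linden has the best Copeland score.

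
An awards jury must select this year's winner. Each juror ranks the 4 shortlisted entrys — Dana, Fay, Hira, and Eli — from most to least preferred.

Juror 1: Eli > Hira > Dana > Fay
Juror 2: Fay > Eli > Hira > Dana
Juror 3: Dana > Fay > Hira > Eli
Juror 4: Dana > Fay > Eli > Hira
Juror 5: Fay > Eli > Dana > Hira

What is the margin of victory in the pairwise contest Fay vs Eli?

Ballots ranking Fay above Eli: 4.
Ballots ranking Eli above Fay: 1.
Fay wins 4–1, a margin of 3.

3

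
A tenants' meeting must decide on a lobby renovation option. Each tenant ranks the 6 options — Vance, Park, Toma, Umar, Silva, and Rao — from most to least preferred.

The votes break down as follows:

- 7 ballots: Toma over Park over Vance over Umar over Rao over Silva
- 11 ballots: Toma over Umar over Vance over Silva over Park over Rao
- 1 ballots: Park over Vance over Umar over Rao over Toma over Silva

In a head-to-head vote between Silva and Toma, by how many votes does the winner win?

19

Ballots ranking Silva above Toma: 0.
Ballots ranking Toma above Silva: 7+11+1 = 19.
Toma wins 19–0, a margin of 19.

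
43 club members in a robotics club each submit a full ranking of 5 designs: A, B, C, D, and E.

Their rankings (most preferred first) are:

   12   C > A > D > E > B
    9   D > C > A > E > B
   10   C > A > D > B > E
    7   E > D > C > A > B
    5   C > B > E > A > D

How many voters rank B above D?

Ballots ranking B above D: 5.
Ballots ranking D above B: 12+9+10+7 = 38.
So 5 of 43 voters prefer B to D.

5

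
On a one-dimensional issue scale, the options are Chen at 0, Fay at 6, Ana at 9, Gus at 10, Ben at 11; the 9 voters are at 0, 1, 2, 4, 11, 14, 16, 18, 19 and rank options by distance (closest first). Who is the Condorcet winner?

Ben

With single-peaked preferences on a line, the Condorcet winner is the candidate closest to the median voter.
The median voter (position 11) is closest to Ben at 11.
Check: Ben vs Chen — voters closer to Ben: 5 of 9.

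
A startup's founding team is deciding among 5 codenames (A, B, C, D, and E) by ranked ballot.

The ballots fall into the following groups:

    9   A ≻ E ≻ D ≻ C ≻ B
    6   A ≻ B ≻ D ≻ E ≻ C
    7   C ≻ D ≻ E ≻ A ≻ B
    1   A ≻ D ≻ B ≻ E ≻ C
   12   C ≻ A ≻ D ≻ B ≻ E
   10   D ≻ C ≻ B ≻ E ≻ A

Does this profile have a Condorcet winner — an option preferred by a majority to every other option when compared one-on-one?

Head-to-head results (45 voters total):
A vs B: A wins 35–10.
A vs C: C wins 29–16.
A vs D: A wins 28–17.
A vs E: A wins 28–17.
B vs C: C wins 38–7.
B vs D: D wins 39–6.
B vs E: B wins 29–16.
C vs D: D wins 26–19.
C vs E: C wins 29–16.
D vs E: D wins 36–9.
No candidate beats all others: A beats D beats C beats A, a majority cycle.

No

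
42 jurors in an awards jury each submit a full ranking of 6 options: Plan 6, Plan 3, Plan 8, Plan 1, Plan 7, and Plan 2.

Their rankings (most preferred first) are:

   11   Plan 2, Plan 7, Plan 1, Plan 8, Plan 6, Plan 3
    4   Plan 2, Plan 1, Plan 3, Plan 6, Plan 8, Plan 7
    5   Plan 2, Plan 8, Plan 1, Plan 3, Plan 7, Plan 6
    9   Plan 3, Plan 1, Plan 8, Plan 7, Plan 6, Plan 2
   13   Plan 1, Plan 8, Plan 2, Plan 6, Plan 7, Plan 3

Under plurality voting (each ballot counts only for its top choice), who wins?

First-place vote totals:
  Plan 6: 0
  Plan 3: 9
  Plan 8: 0
  Plan 1: 13
  Plan 7: 0
  Plan 2: 20
Plan 2 has the most first-place votes.

Plan 2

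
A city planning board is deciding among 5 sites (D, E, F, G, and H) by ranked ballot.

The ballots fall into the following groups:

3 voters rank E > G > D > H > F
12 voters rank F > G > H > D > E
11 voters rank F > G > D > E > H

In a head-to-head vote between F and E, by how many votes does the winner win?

Ballots ranking F above E: 12+11 = 23.
Ballots ranking E above F: 3.
F wins 23–3, a margin of 20.

20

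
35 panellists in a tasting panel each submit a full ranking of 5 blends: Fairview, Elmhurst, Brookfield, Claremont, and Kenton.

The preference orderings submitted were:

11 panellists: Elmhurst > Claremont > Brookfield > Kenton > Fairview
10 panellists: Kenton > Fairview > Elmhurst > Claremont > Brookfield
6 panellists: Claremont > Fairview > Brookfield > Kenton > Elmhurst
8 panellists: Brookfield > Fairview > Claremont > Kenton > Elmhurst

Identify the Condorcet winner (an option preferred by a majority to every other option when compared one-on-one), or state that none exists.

Head-to-head results (35 voters total):
Fairview vs Elmhurst: Fairview wins 24–11.
Fairview vs Brookfield: Brookfield wins 19–16.
Fairview vs Claremont: Fairview wins 18–17.
Fairview vs Kenton: Kenton wins 21–14.
Elmhurst vs Brookfield: Elmhurst wins 21–14.
Elmhurst vs Claremont: Elmhurst wins 21–14.
Elmhurst vs Kenton: Kenton wins 24–11.
Brookfield vs Claremont: Claremont wins 27–8.
Brookfield vs Kenton: Brookfield wins 25–10.
Claremont vs Kenton: Claremont wins 25–10.
No candidate beats all others: Fairview beats Elmhurst beats Brookfield beats Fairview, a majority cycle.

None — there is no Condorcet winner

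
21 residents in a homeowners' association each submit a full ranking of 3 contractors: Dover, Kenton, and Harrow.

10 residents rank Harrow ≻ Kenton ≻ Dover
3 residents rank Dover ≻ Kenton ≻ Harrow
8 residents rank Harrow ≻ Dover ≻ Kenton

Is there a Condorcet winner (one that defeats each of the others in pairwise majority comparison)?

Yes

Head-to-head results (21 voters total):
Dover vs Kenton: Dover wins 11–10.
Dover vs Harrow: Harrow wins 18–3.
Kenton vs Harrow: Harrow wins 18–3.
Harrow beats each rival — Dover (18–3), Kenton (18–3) — so Harrow is the Condorcet winner.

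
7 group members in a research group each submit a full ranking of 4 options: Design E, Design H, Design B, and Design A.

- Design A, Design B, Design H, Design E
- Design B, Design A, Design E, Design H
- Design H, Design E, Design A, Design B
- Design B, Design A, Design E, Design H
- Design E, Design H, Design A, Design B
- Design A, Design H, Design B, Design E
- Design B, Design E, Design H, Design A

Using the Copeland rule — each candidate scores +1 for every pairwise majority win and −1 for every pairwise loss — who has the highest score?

Design A

Pairwise results:
  Design E vs Design H: Design E wins 4–3.
  Design E vs Design B: Design B wins 5–2.
  Design E vs Design A: Design A wins 4–3.
  Design H vs Design B: Design B wins 4–3.
  Design H vs Design A: Design A wins 4–3.
  Design B vs Design A: Design A wins 4–3.
Copeland scores (wins − losses):
  Design E: 1 − 2 = -1
  Design H: 0 − 3 = -3
  Design B: 2 − 1 = 1
  Design A: 3 − 0 = 3
Design A has the best Copeland score.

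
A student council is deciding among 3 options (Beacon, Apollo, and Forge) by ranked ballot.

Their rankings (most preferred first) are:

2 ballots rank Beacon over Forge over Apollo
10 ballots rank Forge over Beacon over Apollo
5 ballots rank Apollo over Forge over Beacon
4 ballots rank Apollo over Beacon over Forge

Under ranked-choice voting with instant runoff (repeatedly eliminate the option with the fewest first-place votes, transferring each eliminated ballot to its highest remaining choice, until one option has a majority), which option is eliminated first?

Beacon

Round 1: Forge 10, Apollo 9, Beacon 2. Beacon has the fewest and is eliminated.
Round 2: Forge 12, Apollo 9. Forge has a majority.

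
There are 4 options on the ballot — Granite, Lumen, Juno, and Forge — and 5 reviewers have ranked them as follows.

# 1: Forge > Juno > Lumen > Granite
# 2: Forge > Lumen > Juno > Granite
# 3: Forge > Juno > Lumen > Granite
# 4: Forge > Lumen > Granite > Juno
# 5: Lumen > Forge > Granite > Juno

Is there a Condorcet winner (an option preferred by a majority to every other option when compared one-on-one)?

Yes

Head-to-head results (5 voters total):
Granite vs Lumen: Lumen wins 5–0.
Granite vs Juno: Juno wins 3–2.
Granite vs Forge: Forge wins 5–0.
Lumen vs Juno: Lumen wins 3–2.
Lumen vs Forge: Forge wins 4–1.
Juno vs Forge: Forge wins 5–0.
Forge beats each rival — Granite (5–0), Lumen (4–1), Juno (5–0) — so Forge is the Condorcet winner.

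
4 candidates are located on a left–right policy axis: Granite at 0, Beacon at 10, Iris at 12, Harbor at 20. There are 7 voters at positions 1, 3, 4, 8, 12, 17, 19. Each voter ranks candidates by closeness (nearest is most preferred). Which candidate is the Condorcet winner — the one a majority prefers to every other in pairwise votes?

With single-peaked preferences on a line, the Condorcet winner is the candidate closest to the median voter.
The median voter (position 8) is closest to Beacon at 10.
Check: Beacon vs Iris — voters closer to Beacon: 4 of 7.

Beacon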